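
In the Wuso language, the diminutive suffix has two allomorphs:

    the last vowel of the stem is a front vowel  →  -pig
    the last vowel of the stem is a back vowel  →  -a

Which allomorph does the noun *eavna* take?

*eavna* — last vowel /a/ (a back vowel) → -a.

-a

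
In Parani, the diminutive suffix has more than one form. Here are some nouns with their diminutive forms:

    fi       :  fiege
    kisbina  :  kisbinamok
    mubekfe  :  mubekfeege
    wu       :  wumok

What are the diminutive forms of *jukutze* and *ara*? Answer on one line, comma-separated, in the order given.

The suffix is conditioned by the last vowel: -ege when the last vowel of the stem is a front vowel (*fi*, *mubekfe*); -mok when the last vowel of the stem is a back vowel (*kisbina*, *wu*).
*jukutze* — last vowel /e/ (a front vowel) → -ege → *jukutzeege*.
*ara*: last vowel = /a/, a back vowel → -mok → *aramok*.

jukutzeege, aramok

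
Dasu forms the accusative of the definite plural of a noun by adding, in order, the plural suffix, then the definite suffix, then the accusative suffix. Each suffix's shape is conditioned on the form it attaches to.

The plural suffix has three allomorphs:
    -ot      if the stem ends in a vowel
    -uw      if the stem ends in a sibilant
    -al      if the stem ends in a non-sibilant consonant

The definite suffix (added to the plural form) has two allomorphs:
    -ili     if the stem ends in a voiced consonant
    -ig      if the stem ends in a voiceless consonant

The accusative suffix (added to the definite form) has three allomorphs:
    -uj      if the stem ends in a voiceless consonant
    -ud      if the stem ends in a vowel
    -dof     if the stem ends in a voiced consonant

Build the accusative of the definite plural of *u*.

uotigdof

*u* — final sound /u/ (a vowel) → -ot → *uot*.
The final consonant of the plural form *uot* is /t/, which is voiceless, so the definite suffix is -ig, giving *uotig*.
The definite form *uotig* — final sound /g/ (a voiced consonant) → -dof → *uotigdof*.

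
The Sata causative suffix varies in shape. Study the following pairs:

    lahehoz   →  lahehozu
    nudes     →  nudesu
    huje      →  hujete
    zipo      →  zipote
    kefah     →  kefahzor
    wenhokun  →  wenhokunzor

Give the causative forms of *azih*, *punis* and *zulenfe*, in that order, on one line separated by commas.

azihzor, punisu, zulenfete

The suffix is conditioned by the final sound: -u when the stem ends in a sibilant (*lahehoz*, *nudes*); -zor when the stem ends in a non-sibilant consonant (*kefah*, *wenhokun*); -te when the stem ends in a vowel (*huje*, *zipo*).
*azih*: final sound = /h/, a non-sibilant consonant → -zor → *azihzor*.
The final sound of *punis* is /s/, which is a sibilant, so the suffix is -u, giving *punisu*.
Since the final sound of *zulenfe* is /e/ (a vowel), it takes -te, giving *zulenfete*.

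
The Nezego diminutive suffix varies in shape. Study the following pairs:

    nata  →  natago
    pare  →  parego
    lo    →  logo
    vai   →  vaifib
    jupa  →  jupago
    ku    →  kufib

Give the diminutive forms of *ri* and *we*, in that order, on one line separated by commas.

The alternation tracks the last vowel of the stem — -fib when the last vowel of the stem is a high vowel (*vai*, *ku*); -go when the last vowel of the stem is a non-high vowel (*nata*, *pare*, *lo*, *jupa*).
Since the last vowel of *ri* is /i/ (a high vowel), it takes -fib, giving *rifib*.
*we* — last vowel /e/ (a non-high vowel) → -go → *wego*.

rifib, wego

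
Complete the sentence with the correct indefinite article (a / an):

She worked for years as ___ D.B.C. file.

a

The indefinite article is chosen by the initial *sound* of the following word, not its spelling.
The initialism *D.B.C.* is read letter by letter; the first letter, D, is pronounced /diː/, which begins with a consonant sound.
So the article is *a*: She worked for years as a D.B.C. file.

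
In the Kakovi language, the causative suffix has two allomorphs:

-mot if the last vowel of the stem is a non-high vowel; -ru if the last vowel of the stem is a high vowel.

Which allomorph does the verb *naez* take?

-mot

*naez* — last vowel /e/ (a non-high vowel) → -mot.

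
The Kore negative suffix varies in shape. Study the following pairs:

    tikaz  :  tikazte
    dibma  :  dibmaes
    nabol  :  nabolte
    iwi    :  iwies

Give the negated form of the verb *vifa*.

vifaes

The alternation tracks the final sound of the stem — -te when the stem ends in a consonant (*tikaz*, *nabol*); -es when the stem ends in a vowel (*dibma*, *iwi*).
*vifa* — final sound /a/ (a vowel) → -es → *vifaes*.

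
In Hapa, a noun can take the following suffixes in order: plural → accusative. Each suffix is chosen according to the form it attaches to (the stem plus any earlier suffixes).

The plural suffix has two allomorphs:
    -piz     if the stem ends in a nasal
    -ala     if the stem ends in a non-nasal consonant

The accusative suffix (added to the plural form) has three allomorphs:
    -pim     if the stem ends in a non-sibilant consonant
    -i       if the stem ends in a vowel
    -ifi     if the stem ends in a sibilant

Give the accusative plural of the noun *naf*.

*naf* — final consonant /f/ (non-nasal) → -ala → *nafala*.
Since the final sound of the plural form *nafala* is /a/ (a vowel), it takes -i, giving *nafalai*.

nafalai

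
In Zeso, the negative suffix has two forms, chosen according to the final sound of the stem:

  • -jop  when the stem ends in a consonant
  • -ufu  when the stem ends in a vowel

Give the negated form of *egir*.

egirjop

*egir* — final sound /r/ (a consonant) → -jop → *egirjop*.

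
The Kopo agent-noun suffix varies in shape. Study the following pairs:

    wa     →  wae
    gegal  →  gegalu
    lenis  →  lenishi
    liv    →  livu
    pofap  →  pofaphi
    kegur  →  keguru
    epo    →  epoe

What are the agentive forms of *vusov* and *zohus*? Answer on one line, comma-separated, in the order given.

The pattern is voicing of the final sound: -hi when the stem ends in a voiceless consonant (*lenis*, *pofap*); -u when the stem ends in a voiced consonant (*gegal*, *liv*, *kegur*); -e when the stem ends in a vowel (*wa*, *epo*).
The final sound of *vusov* is /v/, which is a voiced consonant, so the suffix is -u, giving *vusovu*.
*zohus*: final sound = /s/, a voiceless consonant → -hi → *zohushi*.

vusovu, zohushi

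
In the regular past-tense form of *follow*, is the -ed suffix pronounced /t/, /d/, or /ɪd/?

/d/

The stem *follow* ends in a voiced sound other than /d/.
The -ed suffix is realized as /ɪd/ after /t, d/; as /t/ after other voiceless consonants; and as /d/ after other voiced sounds.
So -ed on *follow* is pronounced /d/.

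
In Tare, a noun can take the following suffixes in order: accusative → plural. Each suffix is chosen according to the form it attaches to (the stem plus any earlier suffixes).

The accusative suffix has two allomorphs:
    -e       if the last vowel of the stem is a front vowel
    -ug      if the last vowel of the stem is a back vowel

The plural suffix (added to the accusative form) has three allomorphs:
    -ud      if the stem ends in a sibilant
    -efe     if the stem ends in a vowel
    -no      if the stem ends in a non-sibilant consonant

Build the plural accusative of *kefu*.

kefuugno

The last vowel of *kefu* is /u/, which is a back vowel, so the accusative suffix is -ug, giving *kefuug*.
The accusative form *kefuug*: final sound = /g/, a non-sibilant consonant → -no → *kefuugno*.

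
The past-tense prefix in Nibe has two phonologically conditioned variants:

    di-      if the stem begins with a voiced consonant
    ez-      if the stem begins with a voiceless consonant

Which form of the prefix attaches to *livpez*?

The first consonant of *livpez* is /l/, which is voiced, so the prefix is di-.

di-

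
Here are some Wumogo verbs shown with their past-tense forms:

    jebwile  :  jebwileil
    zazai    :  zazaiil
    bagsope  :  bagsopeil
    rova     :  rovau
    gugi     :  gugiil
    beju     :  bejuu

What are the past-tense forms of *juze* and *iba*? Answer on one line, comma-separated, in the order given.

The suffix is conditioned by the last vowel: -il when the last vowel of the stem is a front vowel (*jebwile*, *zazai*, *bagsope*, *gugi*); -u when the last vowel of the stem is a back vowel (*rova*, *beju*).
*juze*: last vowel = /e/, a front vowel → -il → *juzeil*.
The last vowel of *iba* is /a/, which is a back vowel, so the suffix is -u, giving *ibau*.

juzeil, ibau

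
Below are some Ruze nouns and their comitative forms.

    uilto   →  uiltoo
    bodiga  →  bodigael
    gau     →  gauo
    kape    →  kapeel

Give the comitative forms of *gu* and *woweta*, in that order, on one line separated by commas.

The alternation tracks the last vowel of the stem — -o when the last vowel of the stem is a rounded vowel (*uilto*, *gau*); -el when the last vowel of the stem is an unrounded vowel (*bodiga*, *kape*).
The last vowel of *gu* is /u/, which is a rounded vowel, so the suffix is -o, giving *guo*.
The last vowel of *woweta* is /a/, which is an unrounded vowel, so the suffix is -el, giving *wowetael*.

guo, wowetael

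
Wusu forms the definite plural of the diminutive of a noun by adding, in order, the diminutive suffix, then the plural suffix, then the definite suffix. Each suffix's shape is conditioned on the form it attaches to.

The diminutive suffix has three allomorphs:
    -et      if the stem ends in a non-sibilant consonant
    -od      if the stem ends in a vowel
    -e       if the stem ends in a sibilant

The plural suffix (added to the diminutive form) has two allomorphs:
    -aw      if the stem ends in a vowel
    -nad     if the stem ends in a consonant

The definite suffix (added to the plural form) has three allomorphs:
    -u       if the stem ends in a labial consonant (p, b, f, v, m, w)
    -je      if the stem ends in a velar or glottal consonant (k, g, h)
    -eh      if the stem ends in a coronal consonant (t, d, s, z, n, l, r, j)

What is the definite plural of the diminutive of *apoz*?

apozeawu

Since the final sound of *apoz* is /z/ (a sibilant), it takes -e, giving *apoze*.
The diminutive form *apoze*: final sound = /e/, a vowel → -aw → *apozeaw*.
The plural form *apozeaw*: final consonant = /w/, labial → -u → *apozeawu*.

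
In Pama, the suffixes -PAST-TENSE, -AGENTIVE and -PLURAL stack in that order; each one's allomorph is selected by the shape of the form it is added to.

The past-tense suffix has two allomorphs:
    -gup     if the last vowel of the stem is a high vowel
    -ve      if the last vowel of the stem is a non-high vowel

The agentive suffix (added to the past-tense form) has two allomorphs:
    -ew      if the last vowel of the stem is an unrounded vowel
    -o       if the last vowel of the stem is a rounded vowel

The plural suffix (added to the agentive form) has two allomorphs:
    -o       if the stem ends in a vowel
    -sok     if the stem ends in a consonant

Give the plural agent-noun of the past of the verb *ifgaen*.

ifgaenveewsok

*ifgaen* — last vowel /e/ (a non-high vowel) → -ve → *ifgaenve*.
The last vowel of the past-tense form *ifgaenve* is /e/, which is an unrounded vowel, so the agentive suffix is -ew, giving *ifgaenveew*.
The agentive form *ifgaenveew* — final sound /w/ (a consonant) → -sok → *ifgaenveewsok*.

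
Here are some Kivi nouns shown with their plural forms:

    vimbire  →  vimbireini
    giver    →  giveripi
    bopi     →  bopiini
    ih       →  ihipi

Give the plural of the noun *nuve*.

The alternation tracks the final sound of the stem — -ipi when the stem ends in a consonant (*giver*, *ih*); -ini when the stem ends in a vowel (*vimbire*, *bopi*).
*nuve* — final sound /e/ (a vowel) → -ini → *nuveini*.

nuveini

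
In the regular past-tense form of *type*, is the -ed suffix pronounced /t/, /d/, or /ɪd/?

The stem *type* ends in a voiceless consonant other than /t/.
The -ed suffix is realized as /ɪd/ after /t, d/; as /t/ after other voiceless consonants; and as /d/ after other voiced sounds.
So -ed on *type* is pronounced /t/.

/t/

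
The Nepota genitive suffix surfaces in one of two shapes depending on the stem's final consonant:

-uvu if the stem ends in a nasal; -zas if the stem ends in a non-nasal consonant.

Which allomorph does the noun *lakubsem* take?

-uvu

The final consonant of *lakubsem* is /m/, which is a nasal, so the suffix is -uvu.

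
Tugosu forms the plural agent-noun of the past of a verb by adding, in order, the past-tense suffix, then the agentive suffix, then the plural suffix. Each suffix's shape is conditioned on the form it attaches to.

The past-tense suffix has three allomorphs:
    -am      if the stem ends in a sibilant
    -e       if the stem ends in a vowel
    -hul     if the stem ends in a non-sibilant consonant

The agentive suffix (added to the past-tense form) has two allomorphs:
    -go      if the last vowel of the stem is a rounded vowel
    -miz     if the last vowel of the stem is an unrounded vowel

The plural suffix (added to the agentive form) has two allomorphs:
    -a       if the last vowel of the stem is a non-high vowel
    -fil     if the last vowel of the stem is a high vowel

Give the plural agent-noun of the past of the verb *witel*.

witelhulgoa

The final sound of *witel* is /l/, which is a non-sibilant consonant, so the past-tense suffix is -hul, giving *witelhul*.
The last vowel of the past-tense form *witelhul* is /u/, which is a rounded vowel, so the agentive suffix is -go, giving *witelhulgo*.
The agentive form *witelhulgo*: last vowel = /o/, a non-high vowel → -a → *witelhulgoa*.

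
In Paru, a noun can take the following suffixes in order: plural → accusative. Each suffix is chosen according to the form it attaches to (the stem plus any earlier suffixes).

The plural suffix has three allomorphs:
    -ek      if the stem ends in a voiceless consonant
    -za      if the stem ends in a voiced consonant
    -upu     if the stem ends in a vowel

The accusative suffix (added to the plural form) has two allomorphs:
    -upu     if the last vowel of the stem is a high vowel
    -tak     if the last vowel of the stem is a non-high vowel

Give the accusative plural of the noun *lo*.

Since the final sound of *lo* is /o/ (a vowel), it takes -upu, giving *loupu*.
The plural form *loupu* — last vowel /u/ (a high vowel) → -upu → *loupuupu*.

loupuupu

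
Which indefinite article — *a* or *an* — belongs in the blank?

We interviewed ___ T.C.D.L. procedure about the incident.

a

The indefinite article is chosen by the initial *sound* of the following word, not its spelling.
The initialism *T.C.D.L.* is read letter by letter; the first letter, T, is pronounced /tiː/, which begins with a consonant sound.
So the article is *a*: We interviewed a T.C.D.L. procedure about the incident.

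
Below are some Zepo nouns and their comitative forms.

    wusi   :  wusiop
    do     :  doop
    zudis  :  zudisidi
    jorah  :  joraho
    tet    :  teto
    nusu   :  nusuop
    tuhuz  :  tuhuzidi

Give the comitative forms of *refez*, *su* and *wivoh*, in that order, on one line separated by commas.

refezidi, suop, wivoho

Looking at the final sound of each stem: -idi when the stem ends in a sibilant (*zudis*, *tuhuz*); -o when the stem ends in a non-sibilant consonant (*jorah*, *tet*); -op when the stem ends in a vowel (*wusi*, *do*, *nusu*).
Since the final sound of *refez* is /z/ (a sibilant), it takes -idi, giving *refezidi*.
Since the final sound of *su* is /u/ (a vowel), it takes -op, giving *suop*.
Since the final sound of *wivoh* is /h/ (a non-sibilant consonant), it takes -o, giving *wivoho*.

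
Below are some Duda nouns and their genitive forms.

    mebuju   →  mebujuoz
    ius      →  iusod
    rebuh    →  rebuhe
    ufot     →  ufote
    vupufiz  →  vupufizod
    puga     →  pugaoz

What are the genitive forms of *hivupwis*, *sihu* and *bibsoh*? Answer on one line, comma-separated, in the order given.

hivupwisod, sihuoz, bibsohe

The pattern is sibilance of the final sound: -od when the stem ends in a sibilant (*ius*, *vupufiz*); -e when the stem ends in a non-sibilant consonant (*rebuh*, *ufot*); -oz when the stem ends in a vowel (*mebuju*, *puga*).
*hivupwis* — final sound /s/ (a sibilant) → -od → *hivupwisod*.
Since the final sound of *sihu* is /u/ (a vowel), it takes -oz, giving *sihuoz*.
*bibsoh*: final sound = /h/, a non-sibilant consonant → -e → *bibsohe*.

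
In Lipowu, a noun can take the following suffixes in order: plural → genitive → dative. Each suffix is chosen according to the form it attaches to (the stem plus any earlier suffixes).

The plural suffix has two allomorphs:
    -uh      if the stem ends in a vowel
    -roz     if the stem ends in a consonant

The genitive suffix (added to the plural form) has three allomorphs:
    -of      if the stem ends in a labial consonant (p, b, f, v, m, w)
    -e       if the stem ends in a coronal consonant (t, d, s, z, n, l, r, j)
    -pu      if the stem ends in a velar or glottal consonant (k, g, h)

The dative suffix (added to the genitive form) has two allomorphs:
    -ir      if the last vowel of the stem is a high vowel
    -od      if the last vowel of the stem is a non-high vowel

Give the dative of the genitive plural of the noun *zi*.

The final sound of *zi* is /i/, which is a vowel, so the plural suffix is -uh, giving *ziuh*.
The final consonant of the plural form *ziuh* is /h/, which is velar/glottal, so the genitive suffix is -pu, giving *ziuhpu*.
The last vowel of the genitive form *ziuhpu* is /u/, which is a high vowel, so the dative suffix is -ir, giving *ziuhpuir*.

ziuhpuir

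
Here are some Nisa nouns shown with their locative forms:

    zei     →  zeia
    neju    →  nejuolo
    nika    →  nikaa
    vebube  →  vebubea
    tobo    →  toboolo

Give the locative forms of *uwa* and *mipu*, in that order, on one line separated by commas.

The pattern is rounding harmony: -olo when the last vowel of the stem is a rounded vowel (*neju*, *tobo*); -a when the last vowel of the stem is an unrounded vowel (*zei*, *nika*, *vebube*).
The last vowel of *uwa* is /a/, which is an unrounded vowel, so the suffix is -a, giving *uwaa*.
Since the last vowel of *mipu* is /u/ (a rounded vowel), it takes -olo, giving *mipuolo*.

uwaa, mipuolo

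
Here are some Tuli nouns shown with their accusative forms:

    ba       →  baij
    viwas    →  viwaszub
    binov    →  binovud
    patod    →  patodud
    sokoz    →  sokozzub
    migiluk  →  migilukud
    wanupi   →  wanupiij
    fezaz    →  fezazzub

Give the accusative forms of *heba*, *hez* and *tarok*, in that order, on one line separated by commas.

The pattern is sibilance of the final sound: -zub when the stem ends in a sibilant (*viwas*, *sokoz*, *fezaz*); -ud when the stem ends in a non-sibilant consonant (*binov*, *patod*, *migiluk*); -ij when the stem ends in a vowel (*ba*, *wanupi*).
The final sound of *heba* is /a/, which is a vowel, so the suffix is -ij, giving *hebaij*.
*hez*: final sound = /z/, a sibilant → -zub → *hezzub*.
Since the final sound of *tarok* is /k/ (a non-sibilant consonant), it takes -ud, giving *tarokud*.

hebaij, hezzub, tarokud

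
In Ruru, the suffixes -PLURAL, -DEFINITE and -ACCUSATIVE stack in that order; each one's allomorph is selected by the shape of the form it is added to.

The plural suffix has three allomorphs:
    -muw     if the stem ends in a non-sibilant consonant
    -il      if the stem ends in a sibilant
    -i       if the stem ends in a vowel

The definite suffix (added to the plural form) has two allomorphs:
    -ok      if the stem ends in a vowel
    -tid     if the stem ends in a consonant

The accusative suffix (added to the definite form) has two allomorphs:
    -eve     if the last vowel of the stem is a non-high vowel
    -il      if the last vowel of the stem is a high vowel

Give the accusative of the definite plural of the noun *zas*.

*zas* — final sound /s/ (a sibilant) → -il → *zasil*.
The final sound of the plural form *zasil* is /l/, which is a consonant, so the definite suffix is -tid, giving *zasiltid*.
The definite form *zasiltid*: last vowel = /i/, a high vowel → -il → *zasiltidil*.

zasiltidil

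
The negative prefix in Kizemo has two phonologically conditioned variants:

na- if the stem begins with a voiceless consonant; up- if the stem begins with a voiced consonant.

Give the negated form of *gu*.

*gu*: first consonant = /g/, voiced → up- → *upgu*.

upgu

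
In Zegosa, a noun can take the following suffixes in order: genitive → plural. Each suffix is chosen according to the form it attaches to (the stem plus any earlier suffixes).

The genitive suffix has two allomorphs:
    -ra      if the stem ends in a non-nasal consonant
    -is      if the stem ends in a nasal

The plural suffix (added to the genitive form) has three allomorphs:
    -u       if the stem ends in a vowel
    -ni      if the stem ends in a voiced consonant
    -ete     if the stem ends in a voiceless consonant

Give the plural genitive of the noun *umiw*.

Since the final consonant of *umiw* is /w/ (non-nasal), it takes -ra, giving *umiwra*.
Since the final sound of the genitive form *umiwra* is /a/ (a vowel), it takes -u, giving *umiwrau*.

umiwrau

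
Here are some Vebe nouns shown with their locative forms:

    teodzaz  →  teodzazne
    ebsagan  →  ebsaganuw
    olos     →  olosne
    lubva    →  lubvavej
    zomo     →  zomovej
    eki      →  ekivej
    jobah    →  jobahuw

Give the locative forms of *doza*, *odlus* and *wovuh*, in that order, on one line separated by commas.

The suffix is conditioned by the final sound: -ne when the stem ends in a sibilant (*teodzaz*, *olos*); -uw when the stem ends in a non-sibilant consonant (*ebsagan*, *jobah*); -vej when the stem ends in a vowel (*lubva*, *zomo*, *eki*).
Since the final sound of *doza* is /a/ (a vowel), it takes -vej, giving *dozavej*.
The final sound of *odlus* is /s/, which is a sibilant, so the suffix is -ne, giving *odlusne*.
*wovuh*: final sound = /h/, a non-sibilant consonant → -uw → *wovuhuw*.

dozavej, odlusne, wovuhuw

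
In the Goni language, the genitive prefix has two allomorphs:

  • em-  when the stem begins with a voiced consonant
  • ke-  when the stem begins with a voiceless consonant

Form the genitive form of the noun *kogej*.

Since the first consonant of *kogej* is /k/ (voiceless), it takes ke-, giving *kekogej*.

kekogej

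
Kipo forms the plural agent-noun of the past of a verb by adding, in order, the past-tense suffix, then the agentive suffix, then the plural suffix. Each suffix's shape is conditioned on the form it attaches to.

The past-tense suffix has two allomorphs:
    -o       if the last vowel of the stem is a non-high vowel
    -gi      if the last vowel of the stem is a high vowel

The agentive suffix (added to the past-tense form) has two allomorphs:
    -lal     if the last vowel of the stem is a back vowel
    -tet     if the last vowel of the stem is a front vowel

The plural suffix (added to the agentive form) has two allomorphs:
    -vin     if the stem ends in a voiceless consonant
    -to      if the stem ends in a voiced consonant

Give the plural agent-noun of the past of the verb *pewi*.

pewigitetvin

The last vowel of *pewi* is /i/, which is a high vowel, so the past-tense suffix is -gi, giving *pewigi*.
Since the last vowel of the past-tense form *pewigi* is /i/ (a front vowel), it takes -tet, giving *pewigitet*.
The agentive form *pewigitet* — final consonant /t/ (voiceless) → -vin → *pewigitetvin*.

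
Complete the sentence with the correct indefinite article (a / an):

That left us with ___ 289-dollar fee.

a

The indefinite article is chosen by the initial *sound* of the following word, not its spelling.
The number *289* is spoken "two hundred …", beginning with /tuː/ — a consonant sound.
So the article is *a*: That left us with a 289-dollar fee.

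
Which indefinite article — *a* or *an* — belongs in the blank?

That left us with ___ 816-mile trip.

The indefinite article is chosen by the initial *sound* of the following word, not its spelling.
The number *816* is spoken "eight hundred …", beginning with /eɪt/ — a vowel sound.
So the article is *an*: That left us with an 816-mile trip.

an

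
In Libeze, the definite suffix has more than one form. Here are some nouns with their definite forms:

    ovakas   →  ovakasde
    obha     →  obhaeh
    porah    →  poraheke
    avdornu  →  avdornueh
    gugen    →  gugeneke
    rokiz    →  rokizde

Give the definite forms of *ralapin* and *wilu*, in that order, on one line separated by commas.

ralapineke, wilueh

The alternation tracks the final sound of the stem — -de when the stem ends in a sibilant (*ovakas*, *rokiz*); -eke when the stem ends in a non-sibilant consonant (*porah*, *gugen*); -eh when the stem ends in a vowel (*obha*, *avdornu*).
*ralapin* — final sound /n/ (a non-sibilant consonant) → -eke → *ralapineke*.
The final sound of *wilu* is /u/, which is a vowel, so the suffix is -eh, giving *wilueh*.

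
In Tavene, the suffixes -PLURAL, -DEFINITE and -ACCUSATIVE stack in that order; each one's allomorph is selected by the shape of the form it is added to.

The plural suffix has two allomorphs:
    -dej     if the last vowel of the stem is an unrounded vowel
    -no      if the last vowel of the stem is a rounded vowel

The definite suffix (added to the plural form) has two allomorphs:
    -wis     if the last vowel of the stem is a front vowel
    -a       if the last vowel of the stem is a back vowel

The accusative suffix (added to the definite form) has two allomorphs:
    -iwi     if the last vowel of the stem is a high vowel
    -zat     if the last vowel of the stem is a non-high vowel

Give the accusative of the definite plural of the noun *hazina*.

hazinadejwisiwi

Since the last vowel of *hazina* is /a/ (an unrounded vowel), it takes -dej, giving *hazinadej*.
The plural form *hazinadej* — last vowel /e/ (a front vowel) → -wis → *hazinadejwis*.
Since the last vowel of the definite form *hazinadejwis* is /i/ (a high vowel), it takes -iwi, giving *hazinadejwisiwi*.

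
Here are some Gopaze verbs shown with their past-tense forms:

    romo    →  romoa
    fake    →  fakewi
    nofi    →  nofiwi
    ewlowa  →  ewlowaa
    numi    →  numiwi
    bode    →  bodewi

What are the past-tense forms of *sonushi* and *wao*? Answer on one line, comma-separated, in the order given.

The alternation tracks the last vowel of the stem — -wi when the last vowel of the stem is a front vowel (*fake*, *nofi*, *numi*, *bode*); -a when the last vowel of the stem is a back vowel (*romo*, *ewlowa*).
Since the last vowel of *sonushi* is /i/ (a front vowel), it takes -wi, giving *sonushiwi*.
Since the last vowel of *wao* is /o/ (a back vowel), it takes -a, giving *waoa*.

sonushiwi, waoa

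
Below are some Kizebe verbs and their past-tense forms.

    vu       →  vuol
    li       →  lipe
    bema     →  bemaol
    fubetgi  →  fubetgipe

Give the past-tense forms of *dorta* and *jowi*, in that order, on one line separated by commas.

dortaol, jowipe

The alternation tracks the last vowel of the stem — -pe when the last vowel of the stem is a front vowel (*li*, *fubetgi*); -ol when the last vowel of the stem is a back vowel (*vu*, *bema*).
*dorta* — last vowel /a/ (a back vowel) → -ol → *dortaol*.
*jowi*: last vowel = /i/, a front vowel → -pe → *jowipe*.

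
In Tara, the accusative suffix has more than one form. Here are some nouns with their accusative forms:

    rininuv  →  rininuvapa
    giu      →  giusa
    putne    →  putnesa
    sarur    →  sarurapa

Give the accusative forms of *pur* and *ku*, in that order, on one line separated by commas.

purapa, kusa

The pattern is consonant vs. vowel: -apa when the stem ends in a consonant (*rininuv*, *sarur*); -sa when the stem ends in a vowel (*giu*, *putne*).
*pur*: final sound = /r/, a consonant → -apa → *purapa*.
*ku* — final sound /u/ (a vowel) → -sa → *kusa*.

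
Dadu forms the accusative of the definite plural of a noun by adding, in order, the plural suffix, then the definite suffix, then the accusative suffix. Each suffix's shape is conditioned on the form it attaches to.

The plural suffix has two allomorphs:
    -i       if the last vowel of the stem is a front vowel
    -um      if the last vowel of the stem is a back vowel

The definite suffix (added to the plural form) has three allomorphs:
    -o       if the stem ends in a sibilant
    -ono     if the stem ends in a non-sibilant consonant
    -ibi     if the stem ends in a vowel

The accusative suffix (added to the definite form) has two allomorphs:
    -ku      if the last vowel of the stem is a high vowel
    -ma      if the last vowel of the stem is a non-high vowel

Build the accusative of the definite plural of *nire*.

nireiibiku

Since the last vowel of *nire* is /e/ (a front vowel), it takes -i, giving *nirei*.
The final sound of the plural form *nirei* is /i/, which is a vowel, so the definite suffix is -ibi, giving *nireiibi*.
The definite form *nireiibi* — last vowel /i/ (a high vowel) → -ku → *nireiibiku*.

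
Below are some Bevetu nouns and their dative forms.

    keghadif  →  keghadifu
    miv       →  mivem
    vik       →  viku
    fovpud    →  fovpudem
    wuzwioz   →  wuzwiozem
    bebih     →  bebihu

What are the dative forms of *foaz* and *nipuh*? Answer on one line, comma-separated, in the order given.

The alternation tracks the final consonant of the stem — -u when the stem ends in a voiceless consonant (*keghadif*, *vik*, *bebih*); -em when the stem ends in a voiced consonant (*miv*, *fovpud*, *wuzwioz*).
*foaz* — final consonant /z/ (voiced) → -em → *foazem*.
*nipuh*: final consonant = /h/, voiceless → -u → *nipuhu*.

foazem, nipuhu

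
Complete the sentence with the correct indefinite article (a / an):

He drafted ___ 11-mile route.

an

The indefinite article is chosen by the initial *sound* of the following word, not its spelling.
The number *11* is spoken "eleven", beginning with /ɪˈlɛvən/ — a vowel sound.
So the article is *an*: He drafted an 11-mile route.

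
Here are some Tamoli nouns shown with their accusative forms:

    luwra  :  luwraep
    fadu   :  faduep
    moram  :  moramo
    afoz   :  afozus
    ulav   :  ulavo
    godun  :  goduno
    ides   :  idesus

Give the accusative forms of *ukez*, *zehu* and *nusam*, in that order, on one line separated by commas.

The pattern is sibilance of the final sound: -us when the stem ends in a sibilant (*afoz*, *ides*); -o when the stem ends in a non-sibilant consonant (*moram*, *ulav*, *godun*); -ep when the stem ends in a vowel (*luwra*, *fadu*).
The final sound of *ukez* is /z/, which is a sibilant, so the suffix is -us, giving *ukezus*.
Since the final sound of *zehu* is /u/ (a vowel), it takes -ep, giving *zehuep*.
The final sound of *nusam* is /m/, which is a non-sibilant consonant, so the suffix is -o, giving *nusamo*.

ukezus, zehuep, nusamo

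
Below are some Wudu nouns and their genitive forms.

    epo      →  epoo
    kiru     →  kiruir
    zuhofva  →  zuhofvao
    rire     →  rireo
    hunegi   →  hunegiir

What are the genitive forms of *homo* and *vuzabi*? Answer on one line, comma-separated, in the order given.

homoo, vuzabiir

The suffix is conditioned by the last vowel: -ir when the last vowel of the stem is a high vowel (*kiru*, *hunegi*); -o when the last vowel of the stem is a non-high vowel (*epo*, *zuhofva*, *rire*).
*homo*: last vowel = /o/, a non-high vowel → -o → *homoo*.
*vuzabi*: last vowel = /i/, a high vowel → -ir → *vuzabiir*.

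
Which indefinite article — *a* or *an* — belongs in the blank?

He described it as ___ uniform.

a

The indefinite article is chosen by the initial *sound* of the following word, not its spelling.
*uniform* begins with the sound /juː/ (u pronounced /juː/) — a consonant sound.
So the article is *a*: He described it as a uniform.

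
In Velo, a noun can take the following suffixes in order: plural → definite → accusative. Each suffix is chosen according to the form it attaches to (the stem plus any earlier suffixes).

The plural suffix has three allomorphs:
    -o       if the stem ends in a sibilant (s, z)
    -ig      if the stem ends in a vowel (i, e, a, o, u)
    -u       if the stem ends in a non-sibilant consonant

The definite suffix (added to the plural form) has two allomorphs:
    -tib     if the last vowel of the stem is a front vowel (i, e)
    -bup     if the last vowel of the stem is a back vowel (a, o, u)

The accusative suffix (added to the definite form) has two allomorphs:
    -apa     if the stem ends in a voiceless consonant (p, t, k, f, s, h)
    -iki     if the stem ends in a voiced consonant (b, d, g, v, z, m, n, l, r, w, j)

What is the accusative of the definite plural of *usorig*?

usorigubupapa

Since the final sound of *usorig* is /g/ (a non-sibilant consonant), it takes -u, giving *usorigu*.
The plural form *usorigu*: last vowel = /u/, a back vowel → -bup → *usorigubup*.
The definite form *usorigubup* — final consonant /p/ (voiceless) → -apa → *usorigubupapa*.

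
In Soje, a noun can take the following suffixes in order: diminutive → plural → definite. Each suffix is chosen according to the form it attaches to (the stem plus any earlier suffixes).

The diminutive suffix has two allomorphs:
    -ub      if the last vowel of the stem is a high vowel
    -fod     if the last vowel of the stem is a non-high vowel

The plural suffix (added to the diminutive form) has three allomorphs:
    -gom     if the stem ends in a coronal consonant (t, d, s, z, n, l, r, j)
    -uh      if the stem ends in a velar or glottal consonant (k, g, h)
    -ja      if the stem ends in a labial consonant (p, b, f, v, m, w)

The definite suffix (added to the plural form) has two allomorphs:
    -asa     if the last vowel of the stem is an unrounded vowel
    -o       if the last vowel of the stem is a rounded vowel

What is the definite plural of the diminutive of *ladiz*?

ladizubjaasa

*ladiz* — last vowel /i/ (a high vowel) → -ub → *ladizub*.
The diminutive form *ladizub*: final consonant = /b/, labial → -ja → *ladizubja*.
The plural form *ladizubja* — last vowel /a/ (an unrounded vowel) → -asa → *ladizubjaasa*.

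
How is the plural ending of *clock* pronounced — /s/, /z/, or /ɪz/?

/s/

The stem *clock* ends in a voiceless non-sibilant consonant.
The plural suffix surfaces as /ɪz/ after sibilants, /s/ after other voiceless consonants, and /z/ after other voiced sounds.
So the plural -s on *clock* is pronounced /s/.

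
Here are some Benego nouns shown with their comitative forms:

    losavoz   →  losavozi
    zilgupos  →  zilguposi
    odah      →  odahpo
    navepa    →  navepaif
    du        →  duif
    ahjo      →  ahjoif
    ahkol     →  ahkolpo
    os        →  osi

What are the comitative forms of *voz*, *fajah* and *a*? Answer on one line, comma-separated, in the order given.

The alternation tracks the final sound of the stem — -i when the stem ends in a sibilant (*losavoz*, *zilgupos*, *os*); -po when the stem ends in a non-sibilant consonant (*odah*, *ahkol*); -if when the stem ends in a vowel (*navepa*, *du*, *ahjo*).
*voz* — final sound /z/ (a sibilant) → -i → *vozi*.
Since the final sound of *fajah* is /h/ (a non-sibilant consonant), it takes -po, giving *fajahpo*.
*a* — final sound /a/ (a vowel) → -if → *aif*.

vozi, fajahpo, aif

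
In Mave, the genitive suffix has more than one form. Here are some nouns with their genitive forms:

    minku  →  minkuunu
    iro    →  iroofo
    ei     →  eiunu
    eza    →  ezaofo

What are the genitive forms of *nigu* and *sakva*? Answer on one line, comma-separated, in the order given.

niguunu, sakvaofo

The pattern is height harmony: -unu when the last vowel of the stem is a high vowel (*minku*, *ei*); -ofo when the last vowel of the stem is a non-high vowel (*iro*, *eza*).
*nigu*: last vowel = /u/, a high vowel → -unu → *niguunu*.
The last vowel of *sakva* is /a/, which is a non-high vowel, so the suffix is -ofo, giving *sakvaofo*.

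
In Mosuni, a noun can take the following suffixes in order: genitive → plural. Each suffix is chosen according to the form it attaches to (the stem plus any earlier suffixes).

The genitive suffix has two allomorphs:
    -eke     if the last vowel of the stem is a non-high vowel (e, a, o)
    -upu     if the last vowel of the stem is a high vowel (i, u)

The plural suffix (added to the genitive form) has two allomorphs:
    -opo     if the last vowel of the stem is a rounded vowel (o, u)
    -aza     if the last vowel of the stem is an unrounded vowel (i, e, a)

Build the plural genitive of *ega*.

The last vowel of *ega* is /a/, which is a non-high vowel, so the genitive suffix is -eke, giving *egaeke*.
The last vowel of the genitive form *egaeke* is /e/, which is an unrounded vowel, so the plural suffix is -aza, giving *egaekeaza*.

egaekeaza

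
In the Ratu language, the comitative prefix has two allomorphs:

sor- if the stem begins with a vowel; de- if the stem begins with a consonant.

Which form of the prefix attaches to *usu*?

The first sound of *usu* is /u/, which is a vowel, so the prefix is sor-.

sor-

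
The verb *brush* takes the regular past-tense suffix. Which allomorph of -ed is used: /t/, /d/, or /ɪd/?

The stem *brush* ends in a voiceless consonant other than /t/.
The -ed suffix is realized as /ɪd/ after /t, d/; as /t/ after other voiceless consonants; and as /d/ after other voiced sounds.
So -ed on *brush* is pronounced /t/.

/t/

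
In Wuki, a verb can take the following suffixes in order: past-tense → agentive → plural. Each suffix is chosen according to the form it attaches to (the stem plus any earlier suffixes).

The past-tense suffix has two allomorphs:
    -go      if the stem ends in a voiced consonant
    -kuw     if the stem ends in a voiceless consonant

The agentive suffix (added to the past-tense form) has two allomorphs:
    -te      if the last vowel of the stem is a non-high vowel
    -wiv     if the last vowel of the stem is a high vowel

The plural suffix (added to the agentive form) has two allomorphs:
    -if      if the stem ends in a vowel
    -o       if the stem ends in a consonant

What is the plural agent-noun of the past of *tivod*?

*tivod*: final consonant = /d/, voiced → -go → *tivodgo*.
The last vowel of the past-tense form *tivodgo* is /o/, which is a non-high vowel, so the agentive suffix is -te, giving *tivodgote*.
The agentive form *tivodgote*: final sound = /e/, a vowel → -if → *tivodgoteif*.

tivodgoteif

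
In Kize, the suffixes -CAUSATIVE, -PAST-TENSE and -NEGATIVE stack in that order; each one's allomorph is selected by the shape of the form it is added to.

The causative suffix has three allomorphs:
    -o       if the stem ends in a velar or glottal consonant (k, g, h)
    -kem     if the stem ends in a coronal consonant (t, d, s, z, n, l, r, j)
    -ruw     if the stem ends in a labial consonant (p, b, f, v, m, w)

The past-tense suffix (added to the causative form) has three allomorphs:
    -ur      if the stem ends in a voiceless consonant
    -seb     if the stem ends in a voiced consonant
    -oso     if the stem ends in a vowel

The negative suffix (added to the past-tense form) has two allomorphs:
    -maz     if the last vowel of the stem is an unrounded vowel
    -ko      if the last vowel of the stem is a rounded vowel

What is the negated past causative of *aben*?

abenkemsebmaz

*aben* — final consonant /n/ (coronal) → -kem → *abenkem*.
Since the final sound of the causative form *abenkem* is /m/ (a voiced consonant), it takes -seb, giving *abenkemseb*.
The past-tense form *abenkemseb* — last vowel /e/ (an unrounded vowel) → -maz → *abenkemsebmaz*.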